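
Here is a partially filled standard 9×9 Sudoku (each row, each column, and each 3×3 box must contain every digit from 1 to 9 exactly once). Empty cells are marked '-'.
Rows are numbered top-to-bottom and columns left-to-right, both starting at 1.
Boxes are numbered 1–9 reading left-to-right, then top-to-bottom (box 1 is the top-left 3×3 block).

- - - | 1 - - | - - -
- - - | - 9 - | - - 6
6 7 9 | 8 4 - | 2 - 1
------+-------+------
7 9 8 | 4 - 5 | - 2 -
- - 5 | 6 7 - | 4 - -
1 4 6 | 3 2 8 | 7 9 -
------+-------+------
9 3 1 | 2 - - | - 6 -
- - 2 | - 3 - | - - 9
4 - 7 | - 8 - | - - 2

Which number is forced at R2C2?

Cell R2C2 itself could take any of {1, 2, 5, 8} by direct elimination.
Consider where 1 can go in row 2.
R2C1 is out (column 1 already has a 1). R2C3 is out (column 3 already has a 1). R2C4 is out (column 4 already has a 1). R2C6 is out (box 2 already has a 1). The remaining empty cells in row 2 are similarly blocked.
So the only cell in row 2 that can hold 1 is R2C2.
Therefore R2C2 = 1.

1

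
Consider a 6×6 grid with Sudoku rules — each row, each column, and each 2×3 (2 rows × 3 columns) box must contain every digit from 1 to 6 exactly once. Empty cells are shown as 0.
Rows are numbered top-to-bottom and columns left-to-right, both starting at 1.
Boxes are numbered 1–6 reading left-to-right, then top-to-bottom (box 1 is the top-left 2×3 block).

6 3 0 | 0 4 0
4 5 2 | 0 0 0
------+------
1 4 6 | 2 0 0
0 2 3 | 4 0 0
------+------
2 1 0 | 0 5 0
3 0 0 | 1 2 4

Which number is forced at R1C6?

2

Cell R1C6 itself could take any of {1, 2, 5} by direct elimination.
Consider where 2 can go in column 6.
R2C6 is out (row 2 already has a 2).
R3C6 is out (row 3 already has a 2).
R4C6 is out (row 4 already has a 2).
R5C6 is out (row 5 already has a 2).
So the only cell in column 6 that can hold 2 is R1C6.
Therefore R1C6 = 2.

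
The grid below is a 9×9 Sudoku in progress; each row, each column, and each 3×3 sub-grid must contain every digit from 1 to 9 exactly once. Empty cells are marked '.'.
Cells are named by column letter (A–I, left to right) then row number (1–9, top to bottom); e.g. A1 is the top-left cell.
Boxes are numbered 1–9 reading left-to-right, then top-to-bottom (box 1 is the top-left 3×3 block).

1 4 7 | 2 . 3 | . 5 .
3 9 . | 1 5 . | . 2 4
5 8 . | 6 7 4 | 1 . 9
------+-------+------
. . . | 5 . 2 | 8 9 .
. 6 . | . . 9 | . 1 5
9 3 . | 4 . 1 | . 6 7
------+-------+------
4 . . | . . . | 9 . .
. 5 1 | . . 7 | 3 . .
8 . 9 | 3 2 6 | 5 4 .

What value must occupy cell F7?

5

Cell F7 itself could take any of {5, 8} by direct elimination.
Consider where 5 can go in row 7.
B7 is out (column B already has a 5). C7 is out (box 7 already has a 5). D7 is out (column D already has a 5). E7 is out (column E already has a 5). The remaining empty cells in row 7 are similarly blocked.
So the only cell in row 7 that can hold 5 is F7.
Therefore F7 = 5.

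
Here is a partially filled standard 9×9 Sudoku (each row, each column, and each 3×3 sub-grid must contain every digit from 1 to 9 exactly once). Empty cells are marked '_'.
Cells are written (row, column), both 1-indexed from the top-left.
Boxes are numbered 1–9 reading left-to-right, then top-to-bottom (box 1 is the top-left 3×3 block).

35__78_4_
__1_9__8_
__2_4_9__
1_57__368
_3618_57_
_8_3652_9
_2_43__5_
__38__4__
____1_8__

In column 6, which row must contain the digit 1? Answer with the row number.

Consider where 1 can go in column 6.
(2,6) is out (row 2 already has a 1). (4,6) is out (row 4 already has a 1). (5,6) is out (row 5 already has a 1). (7,6) is out (box 8 already has a 1). The remaining empty cells in column 6 are similarly blocked.
So the only cell in column 6 that can hold 1 is (3,6).
That is row 3.

3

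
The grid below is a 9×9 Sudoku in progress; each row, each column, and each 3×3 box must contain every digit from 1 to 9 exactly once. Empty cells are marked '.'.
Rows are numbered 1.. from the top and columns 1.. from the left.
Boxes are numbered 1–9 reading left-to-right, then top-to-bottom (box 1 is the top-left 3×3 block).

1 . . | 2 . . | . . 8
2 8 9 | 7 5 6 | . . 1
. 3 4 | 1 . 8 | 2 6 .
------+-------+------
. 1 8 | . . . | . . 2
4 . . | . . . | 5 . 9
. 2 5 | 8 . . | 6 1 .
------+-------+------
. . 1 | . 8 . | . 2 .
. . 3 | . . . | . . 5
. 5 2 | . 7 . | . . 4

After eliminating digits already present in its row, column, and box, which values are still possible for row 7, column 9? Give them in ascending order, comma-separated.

Row 7 already contains {1, 2, 8}.
Column 9 already contains {1, 2, 4, 5, 8, 9}.
Its 3×3 block (box 9) already contains {2, 4, 5}.
Removing those from 1–9 leaves {3, 6, 7} as the candidates for row 7, column 9.

3,6,7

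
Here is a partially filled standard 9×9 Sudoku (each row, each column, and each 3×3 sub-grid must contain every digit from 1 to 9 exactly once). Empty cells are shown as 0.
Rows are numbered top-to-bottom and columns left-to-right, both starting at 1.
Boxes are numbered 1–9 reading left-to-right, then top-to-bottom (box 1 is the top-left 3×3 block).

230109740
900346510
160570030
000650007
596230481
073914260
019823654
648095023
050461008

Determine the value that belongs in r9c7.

9

Row 9 already contains {1, 4, 5, 6, 8}.
Column 7 already contains {2, 4, 5, 6, 7}.
Its 3×3 block (box 9) already contains {2, 3, 4, 5, 6, 8}.
The only value from 1–9 not eliminated is 9, so r9c7 = 9.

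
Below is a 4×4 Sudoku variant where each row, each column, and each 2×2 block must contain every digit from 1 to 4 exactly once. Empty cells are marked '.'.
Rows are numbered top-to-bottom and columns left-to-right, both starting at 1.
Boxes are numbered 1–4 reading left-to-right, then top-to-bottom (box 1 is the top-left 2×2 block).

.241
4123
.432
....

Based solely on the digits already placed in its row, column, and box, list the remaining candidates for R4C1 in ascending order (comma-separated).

1,2,3

Row 4 already contains {}.
Column 1 already contains {4}.
Its 2×2 block (box 3) already contains {4}.
Removing those from 1–4 leaves {1, 2, 3} as the candidates for R4C1.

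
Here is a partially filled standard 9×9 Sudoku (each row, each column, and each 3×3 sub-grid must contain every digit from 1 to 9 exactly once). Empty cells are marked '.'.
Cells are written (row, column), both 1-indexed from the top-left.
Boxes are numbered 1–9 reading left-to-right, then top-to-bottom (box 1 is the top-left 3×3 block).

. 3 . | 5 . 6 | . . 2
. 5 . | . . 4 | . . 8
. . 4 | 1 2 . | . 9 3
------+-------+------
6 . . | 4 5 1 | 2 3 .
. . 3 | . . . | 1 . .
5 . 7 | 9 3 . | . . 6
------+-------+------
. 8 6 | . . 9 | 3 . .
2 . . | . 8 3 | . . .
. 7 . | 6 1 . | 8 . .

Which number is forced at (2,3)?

Cell (2,3) itself could take any of {1, 2, 9} by direct elimination.
Consider where 2 can go in column 3.
(1,3) is out (row 1 already has a 2).
(4,3) is out (row 4 already has a 2).
(8,3) is out (row 8 already has a 2).
(9,3) is out (box 7 already has a 2).
So the only cell in column 3 that can hold 2 is (2,3).
Therefore (2,3) = 2.

2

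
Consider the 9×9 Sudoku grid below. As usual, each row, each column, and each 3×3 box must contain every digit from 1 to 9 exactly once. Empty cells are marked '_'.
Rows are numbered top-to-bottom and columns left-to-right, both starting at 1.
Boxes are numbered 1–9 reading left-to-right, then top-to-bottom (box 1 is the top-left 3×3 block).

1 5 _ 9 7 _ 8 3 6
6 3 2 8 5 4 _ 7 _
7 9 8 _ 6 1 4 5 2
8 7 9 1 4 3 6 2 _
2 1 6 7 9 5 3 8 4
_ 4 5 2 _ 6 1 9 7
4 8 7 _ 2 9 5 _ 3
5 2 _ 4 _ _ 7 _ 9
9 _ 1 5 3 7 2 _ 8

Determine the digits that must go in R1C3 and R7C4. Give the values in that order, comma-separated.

For R1C3:
  Row 1 already contains {1, 3, 5, 6, 7, 8, 9}.
  Column 3 already contains {1, 2, 5, 6, 7, 8, 9}.
  Its 3×3 block (box 1) already contains {1, 2, 3, 5, 6, 7, 8, 9}.
  The only value from 1–9 not eliminated is 4, so R1C3 = 4.
For R7C4:
  Row 7 already contains {2, 3, 4, 5, 7, 8, 9}.
  Column 4 already contains {1, 2, 4, 5, 7, 8, 9}.
  Its 3×3 block (box 8) already contains {2, 3, 4, 5, 7, 9}.
  The only value from 1–9 not eliminated is 6, so R7C4 = 6.

4,6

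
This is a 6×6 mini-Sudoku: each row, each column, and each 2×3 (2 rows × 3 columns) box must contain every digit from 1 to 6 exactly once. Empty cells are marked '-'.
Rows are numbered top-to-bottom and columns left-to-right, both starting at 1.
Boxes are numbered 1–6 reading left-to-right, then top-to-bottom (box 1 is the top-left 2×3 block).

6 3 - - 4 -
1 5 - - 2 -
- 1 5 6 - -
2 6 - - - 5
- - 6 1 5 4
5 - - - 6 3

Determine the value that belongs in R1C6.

1

Row 1 already contains {3, 4, 6}.
Column 6 already contains {3, 4, 5}.
Its 2×3 block (box 2) already contains {2, 4}.
The only value from 1–6 not eliminated is 1, so R1C6 = 1.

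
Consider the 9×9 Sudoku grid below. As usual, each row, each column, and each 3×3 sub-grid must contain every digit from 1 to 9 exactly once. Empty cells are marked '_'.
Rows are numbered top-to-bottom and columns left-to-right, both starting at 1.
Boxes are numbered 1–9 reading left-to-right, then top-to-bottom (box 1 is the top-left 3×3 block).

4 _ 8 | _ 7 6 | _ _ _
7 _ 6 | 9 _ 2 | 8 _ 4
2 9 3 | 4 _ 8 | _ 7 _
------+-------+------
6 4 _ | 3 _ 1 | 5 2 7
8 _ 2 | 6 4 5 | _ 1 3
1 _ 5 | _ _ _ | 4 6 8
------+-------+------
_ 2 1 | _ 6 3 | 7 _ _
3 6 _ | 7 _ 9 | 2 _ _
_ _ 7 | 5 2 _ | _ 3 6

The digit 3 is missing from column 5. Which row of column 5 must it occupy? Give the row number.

2

Consider where 3 can go in column 5.
r3c5 is out (row 3 already has a 3).
r4c5 is out (row 4 already has a 3).
r6c5 is out (box 5 already has a 3).
r8c5 is out (row 8 already has a 3).
So the only cell in column 5 that can hold 3 is r2c5.
That is row 2.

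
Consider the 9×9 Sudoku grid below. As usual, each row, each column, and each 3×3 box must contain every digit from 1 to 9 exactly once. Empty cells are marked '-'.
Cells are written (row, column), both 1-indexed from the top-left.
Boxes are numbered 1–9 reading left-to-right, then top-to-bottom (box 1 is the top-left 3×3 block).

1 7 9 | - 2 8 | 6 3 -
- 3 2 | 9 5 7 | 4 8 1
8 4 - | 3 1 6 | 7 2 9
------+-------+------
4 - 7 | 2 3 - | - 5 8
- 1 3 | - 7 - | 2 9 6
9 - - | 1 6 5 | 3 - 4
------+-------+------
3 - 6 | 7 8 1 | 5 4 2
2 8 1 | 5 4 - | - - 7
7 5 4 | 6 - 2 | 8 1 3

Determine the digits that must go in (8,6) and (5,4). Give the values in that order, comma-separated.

3,8

For (8,6):
  Consider where 3 can go in box 8.
  (9,5) is out (row 9 already has a 3).
  So the only cell in box 8 that can hold 3 is (8,6).
  So (8,6) = 3.
For (5,4):
  Consider where 8 can go in column 4.
  (1,4) is out (row 1 already has a 8).
  So the only cell in column 4 that can hold 8 is (5,4).
  So (5,4) = 8.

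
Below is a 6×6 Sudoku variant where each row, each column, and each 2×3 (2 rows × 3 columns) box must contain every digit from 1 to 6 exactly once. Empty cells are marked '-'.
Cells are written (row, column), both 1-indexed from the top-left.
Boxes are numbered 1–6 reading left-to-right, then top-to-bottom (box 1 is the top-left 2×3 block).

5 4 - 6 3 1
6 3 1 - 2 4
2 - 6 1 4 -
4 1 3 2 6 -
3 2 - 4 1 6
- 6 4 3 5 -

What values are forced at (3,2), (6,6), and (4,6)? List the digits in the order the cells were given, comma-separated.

5,2,5

For (3,2):
  Row 3 already contains {1, 2, 4, 6}.
  Column 2 already contains {1, 2, 3, 4, 6}.
  Its 2×3 block (box 3) already contains {1, 2, 3, 4, 6}.
  The only value from 1–6 not eliminated is 5, so (3,2) = 5.
For (6,6):
  Row 6 already contains {3, 4, 5, 6}.
  Column 6 already contains {1, 4, 6}.
  Its 2×3 block (box 6) already contains {1, 3, 4, 5, 6}.
  The only value from 1–6 not eliminated is 2, so (6,6) = 2.
For (4,6):
  Row 4 already contains {1, 2, 3, 4, 6}.
  Column 6 already contains {1, 4, 6}.
  Its 2×3 block (box 4) already contains {1, 2, 4, 6}.
  The only value from 1–6 not eliminated is 5, so (4,6) = 5.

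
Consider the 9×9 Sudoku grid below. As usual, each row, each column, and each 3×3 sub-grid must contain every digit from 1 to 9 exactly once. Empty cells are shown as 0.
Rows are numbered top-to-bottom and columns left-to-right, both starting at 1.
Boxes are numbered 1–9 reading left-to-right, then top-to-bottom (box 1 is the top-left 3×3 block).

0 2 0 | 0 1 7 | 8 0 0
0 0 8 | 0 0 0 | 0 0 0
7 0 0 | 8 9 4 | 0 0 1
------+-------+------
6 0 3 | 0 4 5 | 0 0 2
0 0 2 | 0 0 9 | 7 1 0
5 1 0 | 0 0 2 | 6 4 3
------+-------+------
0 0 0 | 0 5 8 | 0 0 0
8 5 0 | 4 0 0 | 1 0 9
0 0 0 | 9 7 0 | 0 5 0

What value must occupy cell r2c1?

Cell r2c1 itself could take any of {1, 3, 4, 9} by direct elimination.
Consider where 1 can go in row 2.
r2c2 is out (column 2 already has a 1). r2c4 is out (box 2 already has a 1). r2c5 is out (column 5 already has a 1). r2c6 is out (box 2 already has a 1). The remaining empty cells in row 2 are similarly blocked.
So the only cell in row 2 that can hold 1 is r2c1.
Therefore r2c1 = 1.

1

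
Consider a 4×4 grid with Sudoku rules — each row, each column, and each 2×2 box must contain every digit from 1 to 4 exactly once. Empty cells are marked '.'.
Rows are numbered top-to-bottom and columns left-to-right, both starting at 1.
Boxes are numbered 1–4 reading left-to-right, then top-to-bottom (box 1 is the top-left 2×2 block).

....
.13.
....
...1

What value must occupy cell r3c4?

3

Cell r3c4 itself could take any of {2, 3, 4} by direct elimination.
Consider where 3 can go in box 4.
r3c3 is out (column 3 already has a 3).
r4c3 is out (column 3 already has a 3).
So the only cell in box 4 that can hold 3 is r3c4.
Therefore r3c4 = 3.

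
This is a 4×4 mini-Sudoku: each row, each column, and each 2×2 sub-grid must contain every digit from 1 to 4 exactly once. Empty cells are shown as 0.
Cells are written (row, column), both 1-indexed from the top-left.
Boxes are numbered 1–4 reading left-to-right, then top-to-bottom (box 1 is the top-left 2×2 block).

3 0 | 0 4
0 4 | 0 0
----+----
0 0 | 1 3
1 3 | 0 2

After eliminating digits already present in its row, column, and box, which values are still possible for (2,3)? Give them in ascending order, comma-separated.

2,3

Row 2 already contains {4}.
Column 3 already contains {1}.
Its 2×2 block (box 2) already contains {4}.
Removing those from 1–4 leaves {2, 3} as the candidates for (2,3).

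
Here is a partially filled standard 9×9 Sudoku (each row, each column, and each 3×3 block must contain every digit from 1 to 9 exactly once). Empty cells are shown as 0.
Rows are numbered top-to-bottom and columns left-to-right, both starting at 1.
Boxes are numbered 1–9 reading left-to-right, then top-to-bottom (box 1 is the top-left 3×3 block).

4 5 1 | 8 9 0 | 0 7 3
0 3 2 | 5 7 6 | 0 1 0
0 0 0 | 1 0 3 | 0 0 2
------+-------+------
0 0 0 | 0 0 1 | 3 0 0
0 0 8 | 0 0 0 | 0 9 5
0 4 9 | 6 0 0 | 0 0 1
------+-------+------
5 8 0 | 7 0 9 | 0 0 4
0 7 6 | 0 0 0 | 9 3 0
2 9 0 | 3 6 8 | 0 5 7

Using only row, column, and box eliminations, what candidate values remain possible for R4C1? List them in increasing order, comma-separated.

6,7

Row 4 already contains {1, 3}.
Column 1 already contains {2, 4, 5}.
Its 3×3 block (box 4) already contains {4, 8, 9}.
Removing those from 1–9 leaves {6, 7} as the candidates for R4C1.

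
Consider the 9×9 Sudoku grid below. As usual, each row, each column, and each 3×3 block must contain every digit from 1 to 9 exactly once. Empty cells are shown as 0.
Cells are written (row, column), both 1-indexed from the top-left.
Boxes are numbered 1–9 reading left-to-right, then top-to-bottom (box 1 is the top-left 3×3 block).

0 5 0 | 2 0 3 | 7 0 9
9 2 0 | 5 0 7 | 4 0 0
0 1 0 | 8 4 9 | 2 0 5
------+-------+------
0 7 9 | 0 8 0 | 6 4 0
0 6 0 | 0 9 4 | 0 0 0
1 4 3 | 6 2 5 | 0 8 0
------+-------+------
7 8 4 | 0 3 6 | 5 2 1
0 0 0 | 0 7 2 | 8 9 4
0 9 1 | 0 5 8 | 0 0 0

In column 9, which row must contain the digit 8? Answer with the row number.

2

Consider where 8 can go in column 9.
(4,9) is out (row 4 already has a 8).
(5,9) is out (box 6 already has a 8).
(6,9) is out (row 6 already has a 8).
(9,9) is out (row 9 already has a 8).
So the only cell in column 9 that can hold 8 is (2,9).
That is row 2.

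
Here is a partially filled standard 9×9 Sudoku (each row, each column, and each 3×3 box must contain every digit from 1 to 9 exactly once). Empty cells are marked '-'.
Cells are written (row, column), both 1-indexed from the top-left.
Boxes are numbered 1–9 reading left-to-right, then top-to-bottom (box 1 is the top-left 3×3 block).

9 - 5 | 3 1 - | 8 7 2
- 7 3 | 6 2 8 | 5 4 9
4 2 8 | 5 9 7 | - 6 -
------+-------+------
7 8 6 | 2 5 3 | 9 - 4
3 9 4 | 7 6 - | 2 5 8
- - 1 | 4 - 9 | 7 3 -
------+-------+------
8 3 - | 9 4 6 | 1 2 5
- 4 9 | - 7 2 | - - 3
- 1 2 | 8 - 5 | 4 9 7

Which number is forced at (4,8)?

Row 4 already contains {2, 3, 4, 5, 6, 7, 8, 9}.
Column 8 already contains {2, 3, 4, 5, 6, 7, 9}.
Its 3×3 block (box 6) already contains {2, 3, 4, 5, 7, 8, 9}.
The only value from 1–9 not eliminated is 1, so (4,8) = 1.

1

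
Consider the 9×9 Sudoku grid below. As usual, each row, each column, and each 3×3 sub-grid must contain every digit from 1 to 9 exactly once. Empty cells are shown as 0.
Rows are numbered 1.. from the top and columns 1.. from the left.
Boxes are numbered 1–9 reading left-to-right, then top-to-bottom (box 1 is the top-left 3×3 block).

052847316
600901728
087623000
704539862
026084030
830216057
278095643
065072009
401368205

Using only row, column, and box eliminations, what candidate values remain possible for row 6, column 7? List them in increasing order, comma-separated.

4,9

Row 6 already contains {1, 2, 3, 5, 6, 7, 8}.
Column 7 already contains {2, 3, 6, 7, 8}.
Its 3×3 block (box 6) already contains {2, 3, 5, 6, 7, 8}.
Removing those from 1–9 leaves {4, 9} as the candidates for row 6, column 7.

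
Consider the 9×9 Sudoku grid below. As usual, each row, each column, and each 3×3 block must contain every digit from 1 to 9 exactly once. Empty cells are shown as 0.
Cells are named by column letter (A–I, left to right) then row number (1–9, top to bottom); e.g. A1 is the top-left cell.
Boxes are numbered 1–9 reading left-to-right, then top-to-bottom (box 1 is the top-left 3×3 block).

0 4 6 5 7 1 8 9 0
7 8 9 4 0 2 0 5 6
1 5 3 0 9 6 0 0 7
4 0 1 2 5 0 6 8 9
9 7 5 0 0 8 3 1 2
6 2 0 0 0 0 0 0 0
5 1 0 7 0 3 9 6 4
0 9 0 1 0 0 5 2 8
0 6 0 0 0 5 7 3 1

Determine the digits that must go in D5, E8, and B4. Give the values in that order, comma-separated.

For D5:
  Row 5 already contains {1, 2, 3, 5, 7, 8, 9}.
  Column D already contains {1, 2, 4, 5, 7}.
  Its 3×3 block (box 5) already contains {2, 5, 8}.
  The only value from 1–9 not eliminated is 6, so D5 = 6.
For E8:
  Consider where 6 can go in box 8.
  E7 is out (row 7 already has a 6).
  F8 is out (column F already has a 6).
  D9 is out (row 9 already has a 6).
  E9 is out (row 9 already has a 6).
  So the only cell in box 8 that can hold 6 is E8.
  So E8 = 6.
For B4:
  Row 4 already contains {1, 2, 4, 5, 6, 8, 9}.
  Column B already contains {1, 2, 4, 5, 6, 7, 8, 9}.
  Its 3×3 block (box 4) already contains {1, 2, 4, 5, 6, 7, 9}.
  The only value from 1–9 not eliminated is 3, so B4 = 3.

6,6,3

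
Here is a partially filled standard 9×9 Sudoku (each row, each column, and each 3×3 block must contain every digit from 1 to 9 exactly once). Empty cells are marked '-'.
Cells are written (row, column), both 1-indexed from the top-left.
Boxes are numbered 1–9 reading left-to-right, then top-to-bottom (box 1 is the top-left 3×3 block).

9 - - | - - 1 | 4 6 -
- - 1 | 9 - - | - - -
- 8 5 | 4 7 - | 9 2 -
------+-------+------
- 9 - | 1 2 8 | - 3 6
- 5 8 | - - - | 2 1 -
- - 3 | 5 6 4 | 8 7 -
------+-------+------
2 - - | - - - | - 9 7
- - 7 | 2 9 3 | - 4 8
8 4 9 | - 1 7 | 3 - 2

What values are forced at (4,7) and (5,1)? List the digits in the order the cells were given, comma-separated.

5,6

For (4,7):
  Row 4 already contains {1, 2, 3, 6, 8, 9}.
  Column 7 already contains {2, 3, 4, 8, 9}.
  Its 3×3 block (box 6) already contains {1, 2, 3, 6, 7, 8}.
  The only value from 1–9 not eliminated is 5, so (4,7) = 5.
For (5,1):
  Consider where 6 can go in box 4.
  (4,1) is out (row 4 already has a 6).
  (4,3) is out (row 4 already has a 6).
  (6,1) is out (row 6 already has a 6).
  (6,2) is out (row 6 already has a 6).
  So the only cell in box 4 that can hold 6 is (5,1).
  So (5,1) = 6.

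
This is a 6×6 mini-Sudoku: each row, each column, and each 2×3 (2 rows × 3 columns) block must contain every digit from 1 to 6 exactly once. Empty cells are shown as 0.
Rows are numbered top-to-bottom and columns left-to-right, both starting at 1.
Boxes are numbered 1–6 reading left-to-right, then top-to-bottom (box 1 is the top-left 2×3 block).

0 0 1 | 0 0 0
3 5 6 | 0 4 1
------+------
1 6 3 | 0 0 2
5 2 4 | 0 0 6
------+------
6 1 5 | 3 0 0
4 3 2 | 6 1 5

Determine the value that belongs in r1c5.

6

Cell r1c5 itself could take any of {2, 3, 5, 6} by direct elimination.
Consider where 6 can go in box 2.
r1c4 is out (column 4 already has a 6).
r1c6 is out (column 6 already has a 6).
r2c4 is out (row 2 already has a 6).
So the only cell in box 2 that can hold 6 is r1c5.
Therefore r1c5 = 6.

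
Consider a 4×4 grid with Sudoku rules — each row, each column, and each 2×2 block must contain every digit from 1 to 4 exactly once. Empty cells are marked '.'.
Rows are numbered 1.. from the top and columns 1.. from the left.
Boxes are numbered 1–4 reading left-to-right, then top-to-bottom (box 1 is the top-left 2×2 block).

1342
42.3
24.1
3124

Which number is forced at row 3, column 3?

3

Row 3 already contains {1, 2, 4}.
Column 3 already contains {2, 4}.
Its 2×2 block (box 4) already contains {1, 2, 4}.
The only value from 1–4 not eliminated is 3, so row 3, column 3 = 3.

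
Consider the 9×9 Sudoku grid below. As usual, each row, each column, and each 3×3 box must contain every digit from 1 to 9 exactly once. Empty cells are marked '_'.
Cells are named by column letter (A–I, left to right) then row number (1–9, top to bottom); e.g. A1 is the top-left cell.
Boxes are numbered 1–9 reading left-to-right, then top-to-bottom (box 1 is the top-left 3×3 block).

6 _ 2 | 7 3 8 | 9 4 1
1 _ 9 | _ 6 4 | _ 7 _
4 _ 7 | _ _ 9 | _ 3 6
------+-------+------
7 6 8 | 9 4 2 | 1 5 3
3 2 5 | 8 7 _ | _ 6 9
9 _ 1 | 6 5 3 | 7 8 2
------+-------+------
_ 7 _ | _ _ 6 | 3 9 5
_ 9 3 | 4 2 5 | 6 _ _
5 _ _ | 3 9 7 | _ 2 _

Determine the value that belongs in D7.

Row 7 already contains {3, 5, 6, 7, 9}.
Column D already contains {3, 4, 6, 7, 8, 9}.
Its 3×3 block (box 8) already contains {2, 3, 4, 5, 6, 7, 9}.
The only value from 1–9 not eliminated is 1, so D7 = 1.

1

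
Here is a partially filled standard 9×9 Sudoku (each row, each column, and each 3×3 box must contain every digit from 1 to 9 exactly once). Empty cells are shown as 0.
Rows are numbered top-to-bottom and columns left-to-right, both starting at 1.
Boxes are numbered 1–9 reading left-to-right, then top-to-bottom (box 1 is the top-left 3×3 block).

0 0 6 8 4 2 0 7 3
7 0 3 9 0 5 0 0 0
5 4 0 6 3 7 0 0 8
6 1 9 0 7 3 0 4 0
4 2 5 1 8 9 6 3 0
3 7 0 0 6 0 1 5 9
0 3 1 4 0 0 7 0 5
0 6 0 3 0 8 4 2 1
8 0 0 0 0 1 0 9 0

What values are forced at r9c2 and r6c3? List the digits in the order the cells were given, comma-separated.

5,8

For r9c2:
  Row 9 already contains {1, 8, 9}.
  Column 2 already contains {1, 2, 3, 4, 6, 7}.
  Its 3×3 block (box 7) already contains {1, 3, 6, 8}.
  The only value from 1–9 not eliminated is 5, so r9c2 = 5.
For r6c3:
  Row 6 already contains {1, 3, 5, 6, 7, 9}.
  Column 3 already contains {1, 3, 5, 6, 9}.
  Its 3×3 block (box 4) already contains {1, 2, 3, 4, 5, 6, 7, 9}.
  The only value from 1–9 not eliminated is 8, so r6c3 = 8.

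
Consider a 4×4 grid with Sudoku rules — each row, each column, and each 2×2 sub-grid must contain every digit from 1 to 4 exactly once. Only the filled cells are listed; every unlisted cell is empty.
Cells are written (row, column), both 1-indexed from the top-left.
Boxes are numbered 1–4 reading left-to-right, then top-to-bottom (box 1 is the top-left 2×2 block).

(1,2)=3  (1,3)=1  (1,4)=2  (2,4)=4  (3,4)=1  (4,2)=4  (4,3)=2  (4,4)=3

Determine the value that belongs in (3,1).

Cell (3,1) itself could take any of {2, 3} by direct elimination.
Consider where 3 can go in row 3.
(3,2) is out (column 2 already has a 3).
(3,3) is out (box 4 already has a 3).
So the only cell in row 3 that can hold 3 is (3,1).
Therefore (3,1) = 3.

3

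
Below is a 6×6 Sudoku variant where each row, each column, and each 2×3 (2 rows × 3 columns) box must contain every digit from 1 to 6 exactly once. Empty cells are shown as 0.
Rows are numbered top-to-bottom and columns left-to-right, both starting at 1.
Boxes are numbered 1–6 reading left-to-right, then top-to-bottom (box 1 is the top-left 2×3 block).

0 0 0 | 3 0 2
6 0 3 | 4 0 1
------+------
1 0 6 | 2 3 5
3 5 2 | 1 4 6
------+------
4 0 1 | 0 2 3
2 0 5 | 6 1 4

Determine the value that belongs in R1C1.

5

Row 1 already contains {2, 3}.
Column 1 already contains {1, 2, 3, 4, 6}.
Its 2×3 block (box 1) already contains {3, 6}.
The only value from 1–6 not eliminated is 5, so R1C1 = 5.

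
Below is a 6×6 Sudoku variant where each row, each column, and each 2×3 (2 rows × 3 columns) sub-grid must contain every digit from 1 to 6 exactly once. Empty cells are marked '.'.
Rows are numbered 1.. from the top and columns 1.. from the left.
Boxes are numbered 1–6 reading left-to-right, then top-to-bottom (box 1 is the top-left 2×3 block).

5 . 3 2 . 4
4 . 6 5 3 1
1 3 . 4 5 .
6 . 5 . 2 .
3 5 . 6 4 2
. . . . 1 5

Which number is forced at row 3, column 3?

Row 3 already contains {1, 3, 4, 5}.
Column 3 already contains {3, 5, 6}.
Its 2×3 block (box 3) already contains {1, 3, 5, 6}.
The only value from 1–6 not eliminated is 2, so row 3, column 3 = 2.

2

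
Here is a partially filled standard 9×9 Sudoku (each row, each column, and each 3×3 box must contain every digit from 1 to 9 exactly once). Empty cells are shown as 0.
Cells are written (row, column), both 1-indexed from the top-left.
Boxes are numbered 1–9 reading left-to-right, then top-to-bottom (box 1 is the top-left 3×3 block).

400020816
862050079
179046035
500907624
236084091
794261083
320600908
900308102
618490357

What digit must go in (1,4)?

7

Row 1 already contains {1, 2, 4, 6, 8}.
Column 4 already contains {2, 3, 4, 6, 9}.
Its 3×3 block (box 2) already contains {2, 4, 5, 6}.
The only value from 1–9 not eliminated is 7, so (1,4) = 7.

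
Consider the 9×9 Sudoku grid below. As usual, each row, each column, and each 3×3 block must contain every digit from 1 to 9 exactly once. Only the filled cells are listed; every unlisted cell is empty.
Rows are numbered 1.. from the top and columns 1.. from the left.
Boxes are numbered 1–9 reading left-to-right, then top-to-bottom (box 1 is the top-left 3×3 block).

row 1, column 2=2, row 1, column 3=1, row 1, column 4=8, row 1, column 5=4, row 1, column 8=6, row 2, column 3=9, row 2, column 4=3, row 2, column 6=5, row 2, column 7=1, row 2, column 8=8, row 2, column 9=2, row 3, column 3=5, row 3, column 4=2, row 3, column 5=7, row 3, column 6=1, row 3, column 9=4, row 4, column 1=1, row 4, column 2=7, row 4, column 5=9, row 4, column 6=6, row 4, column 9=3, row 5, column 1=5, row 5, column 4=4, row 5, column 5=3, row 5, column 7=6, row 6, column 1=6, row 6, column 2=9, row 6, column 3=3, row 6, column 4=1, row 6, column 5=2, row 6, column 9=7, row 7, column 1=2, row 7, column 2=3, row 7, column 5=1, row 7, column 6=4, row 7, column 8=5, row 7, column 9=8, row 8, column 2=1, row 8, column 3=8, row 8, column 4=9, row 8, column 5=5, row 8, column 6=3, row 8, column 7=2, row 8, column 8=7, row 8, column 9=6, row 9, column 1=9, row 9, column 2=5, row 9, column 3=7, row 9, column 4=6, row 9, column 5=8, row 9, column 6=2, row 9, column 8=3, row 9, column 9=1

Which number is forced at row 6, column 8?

4

Row 6 already contains {1, 2, 3, 6, 7, 9}.
Column 8 already contains {3, 5, 6, 7, 8}.
Its 3×3 block (box 6) already contains {3, 6, 7}.
The only value from 1–9 not eliminated is 4, so row 6, column 8 = 4.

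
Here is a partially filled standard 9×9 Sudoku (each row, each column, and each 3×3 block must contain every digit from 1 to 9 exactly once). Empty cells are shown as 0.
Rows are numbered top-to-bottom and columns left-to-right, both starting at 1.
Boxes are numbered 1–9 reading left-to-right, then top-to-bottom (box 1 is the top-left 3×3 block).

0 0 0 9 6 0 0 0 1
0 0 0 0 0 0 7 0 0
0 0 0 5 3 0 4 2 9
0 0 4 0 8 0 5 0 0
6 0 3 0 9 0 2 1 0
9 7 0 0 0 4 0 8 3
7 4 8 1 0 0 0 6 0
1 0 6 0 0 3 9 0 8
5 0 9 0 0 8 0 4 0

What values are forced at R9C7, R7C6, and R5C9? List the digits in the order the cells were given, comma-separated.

1,9,4

For R9C7:
  Consider where 1 can go in box 9.
  R7C7 is out (row 7 already has a 1).
  R7C9 is out (row 7 already has a 1).
  R8C8 is out (row 8 already has a 1).
  R9C9 is out (column 9 already has a 1).
  So the only cell in box 9 that can hold 1 is R9C7.
  So R9C7 = 1.
For R7C6:
  Consider where 9 can go in box 8.
  R7C5 is out (column 5 already has a 9).
  R8C4 is out (row 8 already has a 9).
  R8C5 is out (row 8 already has a 9).
  R9C4 is out (row 9 already has a 9).
  R9C5 is out (row 9 already has a 9).
  So the only cell in box 8 that can hold 9 is R7C6.
  So R7C6 = 9.
For R5C9:
  Consider where 4 can go in box 6.
  R4C8 is out (row 4 already has a 4).
  R4C9 is out (row 4 already has a 4).
  R6C7 is out (row 6 already has a 4).
  So the only cell in box 6 that can hold 4 is R5C9.
  So R5C9 = 4.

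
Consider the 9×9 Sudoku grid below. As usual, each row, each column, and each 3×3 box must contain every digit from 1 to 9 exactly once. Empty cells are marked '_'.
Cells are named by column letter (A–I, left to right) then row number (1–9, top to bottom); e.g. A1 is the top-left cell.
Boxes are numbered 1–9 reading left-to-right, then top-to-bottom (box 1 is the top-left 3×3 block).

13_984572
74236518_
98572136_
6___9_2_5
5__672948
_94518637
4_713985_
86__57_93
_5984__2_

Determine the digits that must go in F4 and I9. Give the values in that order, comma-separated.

3,1

For F4:
  Row 4 already contains {2, 5, 6, 9}.
  Column F already contains {1, 2, 4, 5, 7, 8, 9}.
  Its 3×3 block (box 5) already contains {1, 2, 5, 6, 7, 8, 9}.
  The only value from 1–9 not eliminated is 3, so F4 = 3.
For I9:
  Consider where 1 can go in box 9.
  I7 is out (row 7 already has a 1).
  G8 is out (column G already has a 1).
  G9 is out (column G already has a 1).
  So the only cell in box 9 that can hold 1 is I9.
  So I9 = 1.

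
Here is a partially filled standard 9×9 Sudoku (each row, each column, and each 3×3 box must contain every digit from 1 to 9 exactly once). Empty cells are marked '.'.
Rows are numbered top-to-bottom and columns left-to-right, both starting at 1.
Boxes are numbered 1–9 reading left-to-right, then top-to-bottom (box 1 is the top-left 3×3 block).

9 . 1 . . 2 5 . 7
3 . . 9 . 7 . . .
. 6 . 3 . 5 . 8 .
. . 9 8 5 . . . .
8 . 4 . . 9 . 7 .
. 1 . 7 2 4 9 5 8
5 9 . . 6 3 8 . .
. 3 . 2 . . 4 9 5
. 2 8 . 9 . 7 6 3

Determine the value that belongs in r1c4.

6

Cell r1c4 itself could take any of {4, 6} by direct elimination.
Consider where 6 can go in box 2.
r1c5 is out (column 5 already has a 6).
r2c5 is out (column 5 already has a 6).
r3c5 is out (row 3 already has a 6).
So the only cell in box 2 that can hold 6 is r1c4.
Therefore r1c4 = 6.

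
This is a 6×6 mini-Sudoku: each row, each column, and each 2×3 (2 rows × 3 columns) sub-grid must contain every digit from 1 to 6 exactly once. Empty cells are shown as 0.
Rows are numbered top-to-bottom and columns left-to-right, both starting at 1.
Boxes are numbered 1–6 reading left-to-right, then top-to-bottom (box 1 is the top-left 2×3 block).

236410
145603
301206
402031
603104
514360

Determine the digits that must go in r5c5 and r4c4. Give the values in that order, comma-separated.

For r5c5:
  Consider where 5 can go in row 5.
  r5c2 is out (box 5 already has a 5).
  So the only cell in row 5 that can hold 5 is r5c5.
  So r5c5 = 5.
For r4c4:
  Row 4 already contains {1, 2, 3, 4}.
  Column 4 already contains {1, 2, 3, 4, 6}.
  Its 2×3 block (box 4) already contains {1, 2, 3, 6}.
  The only value from 1–6 not eliminated is 5, so r4c4 = 5.

5,5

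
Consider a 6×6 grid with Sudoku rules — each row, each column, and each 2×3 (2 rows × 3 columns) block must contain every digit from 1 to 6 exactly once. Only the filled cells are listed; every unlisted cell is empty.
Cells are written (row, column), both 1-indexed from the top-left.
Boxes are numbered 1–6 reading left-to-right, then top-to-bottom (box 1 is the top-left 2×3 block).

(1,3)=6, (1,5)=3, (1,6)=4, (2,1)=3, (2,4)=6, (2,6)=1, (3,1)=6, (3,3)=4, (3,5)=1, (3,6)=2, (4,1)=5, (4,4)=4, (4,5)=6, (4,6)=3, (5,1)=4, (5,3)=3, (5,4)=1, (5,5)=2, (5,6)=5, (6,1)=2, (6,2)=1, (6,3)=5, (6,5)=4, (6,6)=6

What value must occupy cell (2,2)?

Cell (2,2) itself could take any of {2, 4, 5} by direct elimination.
Consider where 4 can go in box 1.
(1,1) is out (row 1 already has a 4).
(1,2) is out (row 1 already has a 4).
(2,3) is out (column 3 already has a 4).
So the only cell in box 1 that can hold 4 is (2,2).
Therefore (2,2) = 4.

4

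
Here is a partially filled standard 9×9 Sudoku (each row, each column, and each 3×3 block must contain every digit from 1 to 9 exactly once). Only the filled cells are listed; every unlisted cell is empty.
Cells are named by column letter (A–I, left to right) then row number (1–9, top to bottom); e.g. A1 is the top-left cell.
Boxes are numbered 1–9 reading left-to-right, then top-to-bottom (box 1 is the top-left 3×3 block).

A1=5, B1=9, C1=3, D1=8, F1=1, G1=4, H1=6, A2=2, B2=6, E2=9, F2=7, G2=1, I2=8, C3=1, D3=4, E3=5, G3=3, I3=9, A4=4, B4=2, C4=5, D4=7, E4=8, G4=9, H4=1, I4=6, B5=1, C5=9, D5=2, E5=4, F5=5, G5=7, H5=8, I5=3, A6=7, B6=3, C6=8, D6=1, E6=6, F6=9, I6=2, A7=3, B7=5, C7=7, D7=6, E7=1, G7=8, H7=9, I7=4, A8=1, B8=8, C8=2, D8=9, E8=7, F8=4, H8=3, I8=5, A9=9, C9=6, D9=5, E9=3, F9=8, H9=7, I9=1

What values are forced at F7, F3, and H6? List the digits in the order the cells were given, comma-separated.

For F7:
  Row 7 already contains {1, 3, 4, 5, 6, 7, 8, 9}.
  Column F already contains {1, 4, 5, 7, 8, 9}.
  Its 3×3 block (box 8) already contains {1, 3, 4, 5, 6, 7, 8, 9}.
  The only value from 1–9 not eliminated is 2, so F7 = 2.
For F3:
  Consider where 6 can go in row 3.
  A3 is out (box 1 already has a 6).
  B3 is out (column B already has a 6).
  H3 is out (column H already has a 6).
  So the only cell in row 3 that can hold 6 is F3.
  So F3 = 6.
For H6:
  Consider where 4 can go in box 6.
  G6 is out (column G already has a 4).
  So the only cell in box 6 that can hold 4 is H6.
  So H6 = 4.

2,6,4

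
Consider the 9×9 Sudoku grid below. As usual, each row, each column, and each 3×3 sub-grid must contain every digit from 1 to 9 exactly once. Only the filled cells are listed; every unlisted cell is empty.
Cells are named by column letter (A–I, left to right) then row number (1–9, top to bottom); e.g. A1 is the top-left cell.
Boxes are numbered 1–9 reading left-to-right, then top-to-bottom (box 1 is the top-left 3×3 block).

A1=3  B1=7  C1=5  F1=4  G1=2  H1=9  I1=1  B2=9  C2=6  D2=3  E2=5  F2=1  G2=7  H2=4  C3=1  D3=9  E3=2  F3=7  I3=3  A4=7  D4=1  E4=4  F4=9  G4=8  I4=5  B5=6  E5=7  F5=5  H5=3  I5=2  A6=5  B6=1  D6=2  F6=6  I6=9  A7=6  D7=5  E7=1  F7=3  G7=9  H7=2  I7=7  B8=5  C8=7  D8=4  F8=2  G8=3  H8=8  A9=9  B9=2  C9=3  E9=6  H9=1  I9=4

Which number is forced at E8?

9

Row 8 already contains {2, 3, 4, 5, 7, 8}.
Column E already contains {1, 2, 4, 5, 6, 7}.
Its 3×3 block (box 8) already contains {1, 2, 3, 4, 5, 6}.
The only value from 1–9 not eliminated is 9, so E8 = 9.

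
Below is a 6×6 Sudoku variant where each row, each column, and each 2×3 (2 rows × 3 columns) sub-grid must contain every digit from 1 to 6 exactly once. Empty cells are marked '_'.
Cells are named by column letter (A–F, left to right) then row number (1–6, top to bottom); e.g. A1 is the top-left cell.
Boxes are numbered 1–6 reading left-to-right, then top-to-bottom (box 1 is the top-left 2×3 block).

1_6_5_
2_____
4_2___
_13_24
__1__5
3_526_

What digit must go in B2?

Cell B2 itself could take any of {3, 4, 5} by direct elimination.
Consider where 5 can go in row 2.
C2 is out (column C already has a 5).
D2 is out (box 2 already has a 5).
E2 is out (column E already has a 5).
F2 is out (column F already has a 5).
So the only cell in row 2 that can hold 5 is B2.
Therefore B2 = 5.

5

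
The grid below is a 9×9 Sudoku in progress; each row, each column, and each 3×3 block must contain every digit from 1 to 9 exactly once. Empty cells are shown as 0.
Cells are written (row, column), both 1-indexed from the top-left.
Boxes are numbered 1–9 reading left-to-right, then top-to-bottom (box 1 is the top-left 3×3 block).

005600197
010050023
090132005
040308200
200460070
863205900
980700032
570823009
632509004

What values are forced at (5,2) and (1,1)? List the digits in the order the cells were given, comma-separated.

5,3

For (5,2):
  Row 5 already contains {2, 4, 6, 7}.
  Column 2 already contains {1, 3, 4, 6, 7, 8, 9}.
  Its 3×3 block (box 4) already contains {2, 3, 4, 6, 8}.
  The only value from 1–9 not eliminated is 5, so (5,2) = 5.
For (1,1):
  Consider where 3 can go in box 1.
  (1,2) is out (column 2 already has a 3).
  (2,1) is out (row 2 already has a 3).
  (2,3) is out (row 2 already has a 3).
  (3,1) is out (row 3 already has a 3).
  (3,3) is out (row 3 already has a 3).
  So the only cell in box 1 that can hold 3 is (1,1).
  So (1,1) = 3.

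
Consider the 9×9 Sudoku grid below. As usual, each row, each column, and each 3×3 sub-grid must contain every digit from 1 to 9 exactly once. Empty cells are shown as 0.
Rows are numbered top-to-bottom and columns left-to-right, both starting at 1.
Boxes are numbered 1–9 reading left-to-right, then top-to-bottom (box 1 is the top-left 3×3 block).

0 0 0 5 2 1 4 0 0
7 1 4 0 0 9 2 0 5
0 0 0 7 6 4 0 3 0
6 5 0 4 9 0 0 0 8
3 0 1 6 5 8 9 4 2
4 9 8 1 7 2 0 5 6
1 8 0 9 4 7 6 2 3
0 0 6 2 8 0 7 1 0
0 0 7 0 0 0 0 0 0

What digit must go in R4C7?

1

Cell R4C7 itself could take any of {1, 3} by direct elimination.
Consider where 1 can go in box 6.
R4C8 is out (column 8 already has a 1).
R6C7 is out (row 6 already has a 1).
So the only cell in box 6 that can hold 1 is R4C7.
Therefore R4C7 = 1.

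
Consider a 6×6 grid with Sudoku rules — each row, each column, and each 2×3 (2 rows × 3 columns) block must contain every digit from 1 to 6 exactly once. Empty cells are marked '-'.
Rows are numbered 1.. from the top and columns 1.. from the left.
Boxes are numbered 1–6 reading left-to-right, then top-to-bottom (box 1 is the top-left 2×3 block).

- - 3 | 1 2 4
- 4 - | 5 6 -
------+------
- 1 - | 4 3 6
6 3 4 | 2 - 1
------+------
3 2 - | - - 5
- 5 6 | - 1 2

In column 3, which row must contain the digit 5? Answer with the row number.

3

Consider where 5 can go in column 3.
row 2, column 3 is out (row 2 already has a 5).
row 5, column 3 is out (row 5 already has a 5).
So the only cell in column 3 that can hold 5 is row 3, column 3.
That is row 3.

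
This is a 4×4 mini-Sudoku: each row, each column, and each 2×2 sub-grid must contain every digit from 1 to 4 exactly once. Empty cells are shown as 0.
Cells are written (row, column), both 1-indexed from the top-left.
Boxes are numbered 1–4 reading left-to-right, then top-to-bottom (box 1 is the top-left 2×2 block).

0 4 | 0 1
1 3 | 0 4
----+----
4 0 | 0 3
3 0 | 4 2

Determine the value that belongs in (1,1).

2

Row 1 already contains {1, 4}.
Column 1 already contains {1, 3, 4}.
Its 2×2 block (box 1) already contains {1, 3, 4}.
The only value from 1–4 not eliminated is 2, so (1,1) = 2.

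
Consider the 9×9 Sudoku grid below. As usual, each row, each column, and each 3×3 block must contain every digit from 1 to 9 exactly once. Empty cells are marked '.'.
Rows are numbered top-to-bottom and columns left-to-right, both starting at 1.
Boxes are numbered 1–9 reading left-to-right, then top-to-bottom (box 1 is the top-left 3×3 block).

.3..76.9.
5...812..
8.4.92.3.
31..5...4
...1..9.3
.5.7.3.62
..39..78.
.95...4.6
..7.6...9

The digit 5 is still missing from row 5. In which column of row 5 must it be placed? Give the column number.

Consider where 5 can go in row 5.
R5C1 is out (column 1 already has a 5).
R5C2 is out (column 2 already has a 5).
R5C3 is out (column 3 already has a 5).
R5C5 is out (column 5 already has a 5).
R5C6 is out (box 5 already has a 5).
So the only cell in row 5 that can hold 5 is R5C8.
That is column 8.

8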